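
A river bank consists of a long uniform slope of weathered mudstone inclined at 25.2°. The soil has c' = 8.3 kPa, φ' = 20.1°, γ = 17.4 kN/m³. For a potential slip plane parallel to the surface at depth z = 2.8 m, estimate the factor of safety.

FS = 1.22

For an infinite slope with a slip plane parallel to the surface (no pore pressure): FS = [c' + γz cos²β tanφ'] / [γz sinβ cosβ].
γz = 17.4·2.8 = 48.72 kN/m²
Numerator = 8.3 + 48.72·cos²25.2°·tan20.1° = 8.3 + 48.72·0.8187·0.3659 = 22.897 kPa
Denominator = 48.72·sin25.2°·cos25.2° = 48.72·0.4258·0.9048 = 18.770 kPa
FS = 22.897 / 18.770 = 1.220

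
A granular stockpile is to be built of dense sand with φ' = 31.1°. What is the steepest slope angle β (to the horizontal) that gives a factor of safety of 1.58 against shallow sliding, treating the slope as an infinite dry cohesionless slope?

β = 20.9°

For an infinite dry cohesionless slope FS = tanφ'/tanβ, so tanβ = tanφ' / FS.
tanβ = tan31.1° / 1.58 = 0.6032 / 1.58 = 0.3818
β = arctan(0.3818) = 20.90°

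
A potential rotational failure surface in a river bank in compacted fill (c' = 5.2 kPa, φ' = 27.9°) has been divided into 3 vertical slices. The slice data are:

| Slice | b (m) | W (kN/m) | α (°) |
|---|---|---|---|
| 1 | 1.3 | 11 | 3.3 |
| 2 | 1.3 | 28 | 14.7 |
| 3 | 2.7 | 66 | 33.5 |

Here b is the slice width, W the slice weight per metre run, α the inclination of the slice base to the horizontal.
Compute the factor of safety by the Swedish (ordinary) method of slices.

Ordinary method of slices: FS = Σ[c'·Δl_i + (W_i cosα_i)·tanφ'] / Σ W_i sinα_i, with Δl_i = b_i / cosα_i.
Slice 1: Δl = 1.3/cos3.3° = 1.302 m; N'_1 = 11·cos3.3° = 11.0; c'Δl = 6.77; W sinα = 0.6
Slice 2: Δl = 1.3/cos14.7° = 1.344 m; N'_2 = 28·cos14.7° = 27.1; c'Δl = 6.99; W sinα = 7.1
Slice 3: Δl = 2.7/cos33.5° = 3.238 m; N'_3 = 66·cos33.5° = 55.0; c'Δl = 16.84; W sinα = 36.4
Σc'Δl = 30.6 kN/m; ΣN' = 93.1 kN/m; ΣW sinα = 44.2 kN/m
Resisting = 30.6 + 93.1·tan27.9° = 30.6 + 49.3 = 79.9 kN/m
FS = 79.9 / 44.2 = 1.809

FS = 1.81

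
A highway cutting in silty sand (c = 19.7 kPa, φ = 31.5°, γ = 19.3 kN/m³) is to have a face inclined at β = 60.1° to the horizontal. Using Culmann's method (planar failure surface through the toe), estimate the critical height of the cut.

H_c = 24.73 m

Culmann's analysis gives the critical failure plane at α_cr = (β + φ)/2 = (60.1 + 31.5)/2 = 45.8°, and the critical height
H_c = (4c/γ) · sinβ cosφ / [1 − cos(β − φ)]
    = (4·19.7/19.3) · sin60.1°·cos31.5° / [1 − cos(28.6°)]
    = 4.083 · 0.8669·0.8526 / [1 − 0.8780]
    = 4.083 · 0.7392 / 0.1220
    = 24.73 m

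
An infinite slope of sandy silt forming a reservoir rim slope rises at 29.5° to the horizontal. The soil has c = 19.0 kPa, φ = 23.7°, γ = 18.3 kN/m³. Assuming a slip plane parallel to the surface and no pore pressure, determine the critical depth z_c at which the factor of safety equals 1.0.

z_c = 10.81 m

Setting FS = 1.00 in FS = [c + γz cos²β tanφ] / [γz sinβ cosβ] and solving for z:
z = c / [γ cosβ (FS·sinβ − cosβ·tanφ)]
  = 19.0 / [18.3·cos29.5°·(1.00·sin29.5° − cos29.5°·tan23.7°)]
  = 19.0 / [18.3·0.8704·(1.00·0.4924 − 0.8704·0.4390)]
  = 19.0 / 1.7578 = 10.809 m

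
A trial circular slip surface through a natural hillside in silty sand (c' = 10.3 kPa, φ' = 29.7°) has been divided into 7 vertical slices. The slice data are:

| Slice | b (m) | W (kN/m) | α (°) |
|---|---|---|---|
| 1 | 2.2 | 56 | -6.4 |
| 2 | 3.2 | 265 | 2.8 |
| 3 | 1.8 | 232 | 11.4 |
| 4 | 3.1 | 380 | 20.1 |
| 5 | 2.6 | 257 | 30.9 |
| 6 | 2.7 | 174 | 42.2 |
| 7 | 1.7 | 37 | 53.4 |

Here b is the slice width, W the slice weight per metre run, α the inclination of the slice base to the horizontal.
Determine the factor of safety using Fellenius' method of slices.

FS = 2.02

Ordinary method of slices: FS = Σ[c'·Δl_i + (W_i cosα_i)·tanφ'] / Σ W_i sinα_i, with Δl_i = b_i / cosα_i.
Slice 1: Δl = 2.2/cos(-6.4°) = 2.214 m; N'_1 = 56·cos(-6.4°) = 55.7; c'Δl = 22.80; W sinα = -6.2
Slice 2: Δl = 3.2/cos2.8° = 3.204 m; N'_2 = 265·cos2.8° = 264.7; c'Δl = 33.00; W sinα = 12.9
Slice 3: Δl = 1.8/cos11.4° = 1.836 m; N'_3 = 232·cos11.4° = 227.4; c'Δl = 18.91; W sinα = 45.9
Slice 4: Δl = 3.1/cos20.1° = 3.301 m; N'_4 = 380·cos20.1° = 356.9; c'Δl = 34.00; W sinα = 130.6
Slice 5: Δl = 2.6/cos30.9° = 3.030 m; N'_5 = 257·cos30.9° = 220.5; c'Δl = 31.21; W sinα = 132.0
Slice 6: Δl = 2.7/cos42.2° = 3.645 m; N'_6 = 174·cos42.2° = 128.9; c'Δl = 37.54; W sinα = 116.9
Slice 7: Δl = 1.7/cos53.4° = 2.851 m; N'_7 = 37·cos53.4° = 22.1; c'Δl = 29.37; W sinα = 29.7
Σc'Δl = 206.8 kN/m; ΣN' = 1276.1 kN/m; ΣW sinα = 461.7 kN/m
Resisting = 206.8 + 1276.1·tan29.7° = 206.8 + 727.9 = 934.7 kN/m
FS = 934.7 / 461.7 = 2.024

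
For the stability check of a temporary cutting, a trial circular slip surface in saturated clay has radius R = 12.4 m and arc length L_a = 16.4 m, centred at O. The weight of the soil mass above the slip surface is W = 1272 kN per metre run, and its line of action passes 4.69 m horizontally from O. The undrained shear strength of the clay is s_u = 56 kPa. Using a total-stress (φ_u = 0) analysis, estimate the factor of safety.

FS = 1.91

Taking moments about the centre O, the resisting moment is provided by the undrained shear strength acting along the arc:
M_R = s_u·L_a·R = 56·16.40·12.4 = 11388.2 kN·m/m
M_D = W·d = 1272·4.69 = 5965.7 kN·m/m
FS = M_R / M_D = 11388.2 / 5965.7 = 1.909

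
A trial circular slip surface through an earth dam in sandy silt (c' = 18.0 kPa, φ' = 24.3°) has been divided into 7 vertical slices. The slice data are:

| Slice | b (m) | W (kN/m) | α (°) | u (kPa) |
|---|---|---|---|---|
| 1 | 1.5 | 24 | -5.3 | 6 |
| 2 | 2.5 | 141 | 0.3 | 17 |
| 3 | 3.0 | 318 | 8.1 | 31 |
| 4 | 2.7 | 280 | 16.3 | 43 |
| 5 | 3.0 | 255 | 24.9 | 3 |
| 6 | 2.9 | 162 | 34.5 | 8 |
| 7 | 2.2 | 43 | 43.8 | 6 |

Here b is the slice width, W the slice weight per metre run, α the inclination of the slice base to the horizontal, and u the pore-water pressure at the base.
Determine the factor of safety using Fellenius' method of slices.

FS = 2.07

Ordinary method of slices: FS = Σ[c'·Δl_i + (W_i cosα_i − u_i·Δl_i)·tanφ'] / Σ W_i sinα_i, with Δl_i = b_i / cosα_i.
Slice 1: Δl = 1.5/cos(-5.3°) = 1.506 m; N'_1 = 24·cos(-5.3°) − 6·1.506 = 14.9; c'Δl = 27.12; W sinα = -2.2
Slice 2: Δl = 2.5/cos0.3° = 2.500 m; N'_2 = 141·cos0.3° − 17·2.500 = 98.5; c'Δl = 45.00; W sinα = 0.7
Slice 3: Δl = 3.0/cos8.1° = 3.030 m; N'_3 = 318·cos8.1° − 31·3.030 = 220.9; c'Δl = 54.54; W sinα = 44.8
Slice 4: Δl = 2.7/cos16.3° = 2.813 m; N'_4 = 280·cos16.3° − 43·2.813 = 147.8; c'Δl = 50.64; W sinα = 78.6
Slice 5: Δl = 3.0/cos24.9° = 3.307 m; N'_5 = 255·cos24.9° − 3·3.307 = 221.4; c'Δl = 59.53; W sinα = 107.4
Slice 6: Δl = 2.9/cos34.5° = 3.519 m; N'_6 = 162·cos34.5° − 8·3.519 = 105.4; c'Δl = 63.34; W sinα = 91.8
Slice 7: Δl = 2.2/cos43.8° = 3.048 m; N'_7 = 43·cos43.8° − 6·3.048 = 12.7; c'Δl = 54.87; W sinα = 29.8
Σc'Δl = 355.0 kN/m; ΣN' = 821.5 kN/m; ΣW sinα = 350.8 kN/m
Resisting = 355.0 + 821.5·tan24.3° = 355.0 + 370.9 = 726.0 kN/m
FS = 726.0 / 350.8 = 2.069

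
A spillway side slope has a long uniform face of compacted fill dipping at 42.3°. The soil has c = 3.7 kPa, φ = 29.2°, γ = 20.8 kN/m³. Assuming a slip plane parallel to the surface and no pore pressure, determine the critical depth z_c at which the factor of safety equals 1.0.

z_c = 0.93 m

Setting FS = 1.00 in FS = [c + γz cos²β tanφ] / [γz sinβ cosβ] and solving for z:
z = c / [γ cosβ (FS·sinβ − cosβ·tanφ)]
  = 3.7 / [20.8·cos42.3°·(1.00·sin42.3° − cos42.3°·tan29.2°)]
  = 3.7 / [20.8·0.7396·(1.00·0.6730 − 0.7396·0.5589)]
  = 3.7 / 3.9945 = 0.926 m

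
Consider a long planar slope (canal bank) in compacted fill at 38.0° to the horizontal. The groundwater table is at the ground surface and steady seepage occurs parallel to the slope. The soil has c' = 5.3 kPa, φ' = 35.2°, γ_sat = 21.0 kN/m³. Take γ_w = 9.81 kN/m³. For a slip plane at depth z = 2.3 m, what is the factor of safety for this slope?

With seepage parallel to the slope and the water table at the surface, the effective normal stress on the slip plane uses the buoyant unit weight γ' = γ_sat − γ_w while the driving shear stress uses γ_sat:
FS = [c' + γ' z cos²β tanφ'] / [γ_sat z sinβ cosβ]
γ' = 21.0 − 9.81 = 11.19 kN/m³
Numerator = 5.3 + 11.19·2.3·cos²38.0°·tan35.2° = 5.3 + 11.19·2.3·0.6210·0.7054 = 16.574 kPa
Denominator = 21.0·2.3·sin38.0°·cos38.0° = 21.0·2.3·0.6157·0.7880 = 23.433 kPa
FS = 16.574 / 23.433 = 0.707

FS = 0.71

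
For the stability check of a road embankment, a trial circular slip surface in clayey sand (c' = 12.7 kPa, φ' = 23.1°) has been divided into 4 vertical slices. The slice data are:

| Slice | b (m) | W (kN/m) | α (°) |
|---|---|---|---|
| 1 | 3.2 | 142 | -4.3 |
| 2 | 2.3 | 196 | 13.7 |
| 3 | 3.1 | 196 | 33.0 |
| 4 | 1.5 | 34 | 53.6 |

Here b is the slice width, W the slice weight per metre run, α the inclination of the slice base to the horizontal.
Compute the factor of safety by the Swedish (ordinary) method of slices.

FS = 2.18

Ordinary method of slices: FS = Σ[c'·Δl_i + (W_i cosα_i)·tanφ'] / Σ W_i sinα_i, with Δl_i = b_i / cosα_i.
Slice 1: Δl = 3.2/cos(-4.3°) = 3.209 m; N'_1 = 142·cos(-4.3°) = 141.6; c'Δl = 40.75; W sinα = -10.6
Slice 2: Δl = 2.3/cos13.7° = 2.367 m; N'_2 = 196·cos13.7° = 190.4; c'Δl = 30.07; W sinα = 46.4
Slice 3: Δl = 3.1/cos33.0° = 3.696 m; N'_3 = 196·cos33.0° = 164.4; c'Δl = 46.94; W sinα = 106.7
Slice 4: Δl = 1.5/cos53.6° = 2.528 m; N'_4 = 34·cos53.6° = 20.2; c'Δl = 32.10; W sinα = 27.4
Σc'Δl = 149.9 kN/m; ΣN' = 516.6 kN/m; ΣW sinα = 169.9 kN/m
Resisting = 149.9 + 516.6·tan23.1° = 149.9 + 220.3 = 370.2 kN/m
FS = 370.2 / 169.9 = 2.179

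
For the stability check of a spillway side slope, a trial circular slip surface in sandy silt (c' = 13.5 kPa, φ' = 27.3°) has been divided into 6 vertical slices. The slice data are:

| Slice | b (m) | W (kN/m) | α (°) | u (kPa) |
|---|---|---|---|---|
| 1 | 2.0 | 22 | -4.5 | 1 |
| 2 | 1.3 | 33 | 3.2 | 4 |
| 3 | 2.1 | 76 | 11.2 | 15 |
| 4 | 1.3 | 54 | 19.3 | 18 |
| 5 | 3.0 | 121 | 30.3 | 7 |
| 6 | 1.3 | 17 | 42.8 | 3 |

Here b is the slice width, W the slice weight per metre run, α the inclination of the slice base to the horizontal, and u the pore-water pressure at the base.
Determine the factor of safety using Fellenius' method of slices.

FS = 2.55

Ordinary method of slices: FS = Σ[c'·Δl_i + (W_i cosα_i − u_i·Δl_i)·tanφ'] / Σ W_i sinα_i, with Δl_i = b_i / cosα_i.
Slice 1: Δl = 2.0/cos(-4.5°) = 2.006 m; N'_1 = 22·cos(-4.5°) − 1·2.006 = 19.9; c'Δl = 27.08; W sinα = -1.7
Slice 2: Δl = 1.3/cos3.2° = 1.302 m; N'_2 = 33·cos3.2° − 4·1.302 = 27.7; c'Δl = 17.58; W sinα = 1.8
Slice 3: Δl = 2.1/cos11.2° = 2.141 m; N'_3 = 76·cos11.2° − 15·2.141 = 42.4; c'Δl = 28.90; W sinα = 14.8
Slice 4: Δl = 1.3/cos19.3° = 1.377 m; N'_4 = 54·cos19.3° − 18·1.377 = 26.2; c'Δl = 18.60; W sinα = 17.8
Slice 5: Δl = 3.0/cos30.3° = 3.475 m; N'_5 = 121·cos30.3° − 7·3.475 = 80.1; c'Δl = 46.91; W sinα = 61.0
Slice 6: Δl = 1.3/cos42.8° = 1.772 m; N'_6 = 17·cos42.8° − 3·1.772 = 7.2; c'Δl = 23.92; W sinα = 11.6
Σc'Δl = 163.0 kN/m; ΣN' = 203.6 kN/m; ΣW sinα = 105.3 kN/m
Resisting = 163.0 + 203.6·tan27.3° = 163.0 + 105.1 = 268.1 kN/m
FS = 268.1 / 105.3 = 2.545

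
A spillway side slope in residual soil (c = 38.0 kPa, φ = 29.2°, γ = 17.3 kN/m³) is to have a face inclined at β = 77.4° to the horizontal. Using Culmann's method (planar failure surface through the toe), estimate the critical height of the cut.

H_c = 22.45 m

Culmann's analysis gives the critical failure plane at α_cr = (β + φ)/2 = (77.4 + 29.2)/2 = 53.3°, and the critical height
H_c = (4c/γ) · sinβ cosφ / [1 − cos(β − φ)]
    = (4·38.0/17.3) · sin77.4°·cos29.2° / [1 − cos(48.2°)]
    = 8.786 · 0.9759·0.8729 / [1 − 0.6665]
    = 8.786 · 0.8519 / 0.3335
    = 22.45 m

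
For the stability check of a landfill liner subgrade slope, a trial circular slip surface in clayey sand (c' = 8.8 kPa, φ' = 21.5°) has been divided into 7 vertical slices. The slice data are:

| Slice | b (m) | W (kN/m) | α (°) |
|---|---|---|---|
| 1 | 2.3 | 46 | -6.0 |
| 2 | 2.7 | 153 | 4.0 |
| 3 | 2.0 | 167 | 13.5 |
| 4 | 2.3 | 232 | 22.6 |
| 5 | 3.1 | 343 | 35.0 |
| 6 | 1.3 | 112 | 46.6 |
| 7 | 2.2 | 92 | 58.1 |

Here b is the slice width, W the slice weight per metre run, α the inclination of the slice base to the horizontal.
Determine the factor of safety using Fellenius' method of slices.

FS = 1.14

Ordinary method of slices: FS = Σ[c'·Δl_i + (W_i cosα_i)·tanφ'] / Σ W_i sinα_i, with Δl_i = b_i / cosα_i.
Slice 1: Δl = 2.3/cos(-6.0°) = 2.313 m; N'_1 = 46·cos(-6.0°) = 45.7; c'Δl = 20.35; W sinα = -4.8
Slice 2: Δl = 2.7/cos4.0° = 2.707 m; N'_2 = 153·cos4.0° = 152.6; c'Δl = 23.82; W sinα = 10.7
Slice 3: Δl = 2.0/cos13.5° = 2.057 m; N'_3 = 167·cos13.5° = 162.4; c'Δl = 18.10; W sinα = 39.0
Slice 4: Δl = 2.3/cos22.6° = 2.491 m; N'_4 = 232·cos22.6° = 214.2; c'Δl = 21.92; W sinα = 89.2
Slice 5: Δl = 3.1/cos35.0° = 3.784 m; N'_5 = 343·cos35.0° = 281.0; c'Δl = 33.30; W sinα = 196.7
Slice 6: Δl = 1.3/cos46.6° = 1.892 m; N'_6 = 112·cos46.6° = 77.0; c'Δl = 16.65; W sinα = 81.4
Slice 7: Δl = 2.2/cos58.1° = 4.163 m; N'_7 = 92·cos58.1° = 48.6; c'Δl = 36.64; W sinα = 78.1
Σc'Δl = 170.8 kN/m; ΣN' = 981.5 kN/m; ΣW sinα = 490.2 kN/m
Resisting = 170.8 + 981.5·tan21.5° = 170.8 + 386.6 = 557.4 kN/m
FS = 557.4 / 490.2 = 1.137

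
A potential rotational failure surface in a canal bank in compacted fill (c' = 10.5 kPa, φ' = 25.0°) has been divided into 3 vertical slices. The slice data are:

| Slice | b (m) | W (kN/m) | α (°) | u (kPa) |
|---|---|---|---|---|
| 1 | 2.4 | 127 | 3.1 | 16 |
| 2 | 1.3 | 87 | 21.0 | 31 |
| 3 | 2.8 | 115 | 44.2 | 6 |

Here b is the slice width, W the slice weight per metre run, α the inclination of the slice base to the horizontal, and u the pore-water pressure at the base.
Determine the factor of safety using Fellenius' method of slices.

Ordinary method of slices: FS = Σ[c'·Δl_i + (W_i cosα_i − u_i·Δl_i)·tanφ'] / Σ W_i sinα_i, with Δl_i = b_i / cosα_i.
Slice 1: Δl = 2.4/cos3.1° = 2.404 m; N'_1 = 127·cos3.1° − 16·2.404 = 88.4; c'Δl = 25.24; W sinα = 6.9
Slice 2: Δl = 1.3/cos21.0° = 1.392 m; N'_2 = 87·cos21.0° − 31·1.392 = 38.1; c'Δl = 14.62; W sinα = 31.2
Slice 3: Δl = 2.8/cos44.2° = 3.906 m; N'_3 = 115·cos44.2° − 6·3.906 = 59.0; c'Δl = 41.01; W sinα = 80.2
Σc'Δl = 80.9 kN/m; ΣN' = 185.4 kN/m; ΣW sinα = 118.2 kN/m
Resisting = 80.9 + 185.4·tan25.0° = 80.9 + 86.5 = 167.3 kN/m
FS = 167.3 / 118.2 = 1.415

FS = 1.42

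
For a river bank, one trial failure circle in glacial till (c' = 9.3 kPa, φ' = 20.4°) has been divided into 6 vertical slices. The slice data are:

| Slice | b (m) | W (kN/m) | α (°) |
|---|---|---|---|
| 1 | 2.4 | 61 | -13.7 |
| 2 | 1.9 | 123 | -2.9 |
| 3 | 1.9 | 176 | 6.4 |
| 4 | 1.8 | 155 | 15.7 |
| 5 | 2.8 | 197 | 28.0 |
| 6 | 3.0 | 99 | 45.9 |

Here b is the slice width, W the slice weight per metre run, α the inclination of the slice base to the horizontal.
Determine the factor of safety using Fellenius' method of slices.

FS = 2.07

Ordinary method of slices: FS = Σ[c'·Δl_i + (W_i cosα_i)·tanφ'] / Σ W_i sinα_i, with Δl_i = b_i / cosα_i.
Slice 1: Δl = 2.4/cos(-13.7°) = 2.470 m; N'_1 = 61·cos(-13.7°) = 59.3; c'Δl = 22.97; W sinα = -14.4
Slice 2: Δl = 1.9/cos(-2.9°) = 1.902 m; N'_2 = 123·cos(-2.9°) = 122.8; c'Δl = 17.69; W sinα = -6.2
Slice 3: Δl = 1.9/cos6.4° = 1.912 m; N'_3 = 176·cos6.4° = 174.9; c'Δl = 17.78; W sinα = 19.6
Slice 4: Δl = 1.8/cos15.7° = 1.870 m; N'_4 = 155·cos15.7° = 149.2; c'Δl = 17.39; W sinα = 41.9
Slice 5: Δl = 2.8/cos28.0° = 3.171 m; N'_5 = 197·cos28.0° = 173.9; c'Δl = 29.49; W sinα = 92.5
Slice 6: Δl = 3.0/cos45.9° = 4.311 m; N'_6 = 99·cos45.9° = 68.9; c'Δl = 40.09; W sinα = 71.1
Σc'Δl = 145.4 kN/m; ΣN' = 749.1 kN/m; ΣW sinα = 204.5 kN/m
Resisting = 145.4 + 749.1·tan20.4° = 145.4 + 278.6 = 424.0 kN/m
FS = 424.0 / 204.5 = 2.074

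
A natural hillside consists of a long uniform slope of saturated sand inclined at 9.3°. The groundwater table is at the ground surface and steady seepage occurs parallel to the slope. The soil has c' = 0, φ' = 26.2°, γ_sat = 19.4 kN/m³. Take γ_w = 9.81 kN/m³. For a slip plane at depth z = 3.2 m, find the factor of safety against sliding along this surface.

FS = 1.49

With seepage parallel to the slope and the water table at the surface, the effective normal stress on the slip plane uses the buoyant unit weight γ' = γ_sat − γ_w while the driving shear stress uses γ_sat:
FS = [c' + γ' z cos²β tanφ'] / [γ_sat z sinβ cosβ]
(For c' = 0 this reduces to FS = (γ'/γ_sat)·tanφ'/tanβ.)
γ' = 19.4 − 9.81 = 9.59 kN/m³
Numerator = 0.0 + 9.59·3.2·cos²9.3°·tan26.2° = 0.0 + 9.59·3.2·0.9739·0.4921 = 14.706 kPa
Denominator = 19.4·3.2·sin9.3°·cos9.3° = 19.4·3.2·0.1616·0.9869 = 9.900 kPa
FS = 14.706 / 9.900 = 1.485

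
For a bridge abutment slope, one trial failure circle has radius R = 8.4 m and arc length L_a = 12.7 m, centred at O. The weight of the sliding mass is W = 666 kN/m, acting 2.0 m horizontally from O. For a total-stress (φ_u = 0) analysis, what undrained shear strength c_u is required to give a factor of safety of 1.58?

FS = c_u·L_a·R / (W·d), so c_u = FS·W·d / (L_a·R).
c_u = 1.58·666·2.0 / (12.70·8.4) = 2104.6 / 106.68 = 19.73 kPa

c_u = 19.7 kPa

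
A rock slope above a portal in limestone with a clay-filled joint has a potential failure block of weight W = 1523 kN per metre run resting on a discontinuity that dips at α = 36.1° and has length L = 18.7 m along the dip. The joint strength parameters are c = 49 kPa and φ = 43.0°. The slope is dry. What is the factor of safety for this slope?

FS = 2.30

Resolving the block weight along and normal to the plane and applying the Mohr–Coulomb strength on the joint:
N' = W cosα = 1523·cos36.1° = 1230.6 kN/m
Driving force T = W sinα = 1523·sin36.1° = 897.3 kN/m
Resisting force R = c·L + N'·tanφ = 49·18.7 + 1230.6·tan43.0° = 916.3 + 1147.5 = 2063.8 kN/m
FS = R / T = 2063.8 / 897.3 = 2.300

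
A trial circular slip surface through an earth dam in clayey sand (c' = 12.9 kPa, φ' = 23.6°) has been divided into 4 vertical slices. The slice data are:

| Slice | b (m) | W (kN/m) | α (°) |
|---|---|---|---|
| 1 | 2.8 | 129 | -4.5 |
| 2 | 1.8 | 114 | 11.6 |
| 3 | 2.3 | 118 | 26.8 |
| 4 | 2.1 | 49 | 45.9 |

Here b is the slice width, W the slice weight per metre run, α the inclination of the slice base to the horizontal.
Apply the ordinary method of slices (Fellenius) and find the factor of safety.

Ordinary method of slices: FS = Σ[c'·Δl_i + (W_i cosα_i)·tanφ'] / Σ W_i sinα_i, with Δl_i = b_i / cosα_i.
Slice 1: Δl = 2.8/cos(-4.5°) = 2.809 m; N'_1 = 129·cos(-4.5°) = 128.6; c'Δl = 36.23; W sinα = -10.1
Slice 2: Δl = 1.8/cos11.6° = 1.838 m; N'_2 = 114·cos11.6° = 111.7; c'Δl = 23.70; W sinα = 22.9
Slice 3: Δl = 2.3/cos26.8° = 2.577 m; N'_3 = 118·cos26.8° = 105.3; c'Δl = 33.24; W sinα = 53.2
Slice 4: Δl = 2.1/cos45.9° = 3.018 m; N'_4 = 49·cos45.9° = 34.1; c'Δl = 38.93; W sinα = 35.2
Σc'Δl = 132.1 kN/m; ΣN' = 379.7 kN/m; ΣW sinα = 101.2 kN/m
Resisting = 132.1 + 379.7·tan23.6° = 132.1 + 165.9 = 298.0 kN/m
FS = 298.0 / 101.2 = 2.945

FS = 2.94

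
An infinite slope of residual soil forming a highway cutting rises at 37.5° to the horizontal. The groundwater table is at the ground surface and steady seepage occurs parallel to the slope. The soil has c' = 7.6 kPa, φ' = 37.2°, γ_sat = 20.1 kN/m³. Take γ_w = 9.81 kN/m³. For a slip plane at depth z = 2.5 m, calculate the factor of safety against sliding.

FS = 0.82

With seepage parallel to the slope and the water table at the surface, the effective normal stress on the slip plane uses the buoyant unit weight γ' = γ_sat − γ_w while the driving shear stress uses γ_sat:
FS = [c' + γ' z cos²β tanφ'] / [γ_sat z sinβ cosβ]
γ' = 20.1 − 9.81 = 10.29 kN/m³
Numerator = 7.6 + 10.29·2.5·cos²37.5°·tan37.2° = 7.6 + 10.29·2.5·0.6294·0.7590 = 19.890 kPa
Denominator = 20.1·2.5·sin37.5°·cos37.5° = 20.1·2.5·0.6088·0.7934 = 24.269 kPa
FS = 19.890 / 24.269 = 0.820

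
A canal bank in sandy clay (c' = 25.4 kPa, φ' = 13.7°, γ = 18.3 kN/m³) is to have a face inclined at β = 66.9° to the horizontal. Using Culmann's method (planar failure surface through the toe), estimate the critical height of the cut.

Culmann's analysis gives the critical failure plane at α_cr = (β + φ')/2 = (66.9 + 13.7)/2 = 40.3°, and the critical height
H_c = (4c'/γ) · sinβ cosφ' / [1 − cos(β − φ')]
    = (4·25.4/18.3) · sin66.9°·cos13.7° / [1 − cos(53.2°)]
    = 5.552 · 0.9198·0.9715 / [1 − 0.5990]
    = 5.552 · 0.8937 / 0.4010
    = 12.37 m

H_c = 12.37 m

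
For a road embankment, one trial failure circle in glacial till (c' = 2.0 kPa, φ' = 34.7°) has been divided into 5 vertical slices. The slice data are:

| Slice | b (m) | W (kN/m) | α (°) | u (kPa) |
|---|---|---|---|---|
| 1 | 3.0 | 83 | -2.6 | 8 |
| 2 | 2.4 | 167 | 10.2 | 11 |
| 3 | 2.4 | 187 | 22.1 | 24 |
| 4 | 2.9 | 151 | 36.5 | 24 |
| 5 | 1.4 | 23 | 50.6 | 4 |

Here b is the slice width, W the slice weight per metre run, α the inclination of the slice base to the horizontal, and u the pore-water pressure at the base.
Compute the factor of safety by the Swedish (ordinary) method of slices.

Ordinary method of slices: FS = Σ[c'·Δl_i + (W_i cosα_i − u_i·Δl_i)·tanφ'] / Σ W_i sinα_i, with Δl_i = b_i / cosα_i.
Slice 1: Δl = 3.0/cos(-2.6°) = 3.003 m; N'_1 = 83·cos(-2.6°) − 8·3.003 = 58.9; c'Δl = 6.01; W sinα = -3.8
Slice 2: Δl = 2.4/cos10.2° = 2.439 m; N'_2 = 167·cos10.2° − 11·2.439 = 137.5; c'Δl = 4.88; W sinα = 29.6
Slice 3: Δl = 2.4/cos22.1° = 2.590 m; N'_3 = 187·cos22.1° − 24·2.590 = 111.1; c'Δl = 5.18; W sinα = 70.4
Slice 4: Δl = 2.9/cos36.5° = 3.608 m; N'_4 = 151·cos36.5° − 24·3.608 = 34.8; c'Δl = 7.22; W sinα = 89.8
Slice 5: Δl = 1.4/cos50.6° = 2.206 m; N'_5 = 23·cos50.6° − 4·2.206 = 5.8; c'Δl = 4.41; W sinα = 17.8
Σc'Δl = 27.7 kN/m; ΣN' = 348.1 kN/m; ΣW sinα = 203.8 kN/m
Resisting = 27.7 + 348.1·tan34.7° = 27.7 + 241.0 = 268.7 kN/m
FS = 268.7 / 203.8 = 1.319

FS = 1.32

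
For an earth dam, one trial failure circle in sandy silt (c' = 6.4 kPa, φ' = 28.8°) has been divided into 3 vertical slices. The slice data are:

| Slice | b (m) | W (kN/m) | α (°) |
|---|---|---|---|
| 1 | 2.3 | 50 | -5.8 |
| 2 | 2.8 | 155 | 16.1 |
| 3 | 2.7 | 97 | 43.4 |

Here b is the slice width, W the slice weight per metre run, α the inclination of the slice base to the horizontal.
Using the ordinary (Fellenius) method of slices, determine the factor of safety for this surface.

FS = 1.96

Ordinary method of slices: FS = Σ[c'·Δl_i + (W_i cosα_i)·tanφ'] / Σ W_i sinα_i, with Δl_i = b_i / cosα_i.
Slice 1: Δl = 2.3/cos(-5.8°) = 2.312 m; N'_1 = 50·cos(-5.8°) = 49.7; c'Δl = 14.80; W sinα = -5.1
Slice 2: Δl = 2.8/cos16.1° = 2.914 m; N'_2 = 155·cos16.1° = 148.9; c'Δl = 18.65; W sinα = 43.0
Slice 3: Δl = 2.7/cos43.4° = 3.716 m; N'_3 = 97·cos43.4° = 70.5; c'Δl = 23.78; W sinα = 66.6
Σc'Δl = 57.2 kN/m; ΣN' = 269.1 kN/m; ΣW sinα = 104.6 kN/m
Resisting = 57.2 + 269.1·tan28.8° = 57.2 + 148.0 = 205.2 kN/m
FS = 205.2 / 104.6 = 1.962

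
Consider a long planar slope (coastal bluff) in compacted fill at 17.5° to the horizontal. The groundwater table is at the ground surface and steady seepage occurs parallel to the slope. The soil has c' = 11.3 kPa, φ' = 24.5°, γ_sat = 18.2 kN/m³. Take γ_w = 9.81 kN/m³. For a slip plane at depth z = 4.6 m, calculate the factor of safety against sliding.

With seepage parallel to the slope and the water table at the surface, the effective normal stress on the slip plane uses the buoyant unit weight γ' = γ_sat − γ_w while the driving shear stress uses γ_sat:
FS = [c' + γ' z cos²β tanφ'] / [γ_sat z sinβ cosβ]
γ' = 18.2 − 9.81 = 8.39 kN/m³
Numerator = 11.3 + 8.39·4.6·cos²17.5°·tan24.5° = 11.3 + 8.39·4.6·0.9096·0.4557 = 27.298 kPa
Denominator = 18.2·4.6·sin17.5°·cos17.5° = 18.2·4.6·0.3007·0.9537 = 24.010 kPa
FS = 27.298 / 24.010 = 1.137

FS = 1.14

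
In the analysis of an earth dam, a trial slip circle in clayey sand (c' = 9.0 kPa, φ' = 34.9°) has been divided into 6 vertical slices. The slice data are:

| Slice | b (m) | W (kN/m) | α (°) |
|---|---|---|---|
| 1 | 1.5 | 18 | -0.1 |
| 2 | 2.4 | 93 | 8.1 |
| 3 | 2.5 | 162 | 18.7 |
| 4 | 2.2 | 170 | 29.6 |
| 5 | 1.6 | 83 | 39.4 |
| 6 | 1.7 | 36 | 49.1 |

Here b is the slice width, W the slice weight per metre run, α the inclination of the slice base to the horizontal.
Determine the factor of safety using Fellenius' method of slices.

Ordinary method of slices: FS = Σ[c'·Δl_i + (W_i cosα_i)·tanφ'] / Σ W_i sinα_i, with Δl_i = b_i / cosα_i.
Slice 1: Δl = 1.5/cos(-0.1°) = 1.500 m; N'_1 = 18·cos(-0.1°) = 18.0; c'Δl = 13.50; W sinα = -0.0
Slice 2: Δl = 2.4/cos8.1° = 2.424 m; N'_2 = 93·cos8.1° = 92.1; c'Δl = 21.82; W sinα = 13.1
Slice 3: Δl = 2.5/cos18.7° = 2.639 m; N'_3 = 162·cos18.7° = 153.4; c'Δl = 23.75; W sinα = 51.9
Slice 4: Δl = 2.2/cos29.6° = 2.530 m; N'_4 = 170·cos29.6° = 147.8; c'Δl = 22.77; W sinα = 84.0
Slice 5: Δl = 1.6/cos39.4° = 2.071 m; N'_5 = 83·cos39.4° = 64.1; c'Δl = 18.64; W sinα = 52.7
Slice 6: Δl = 1.7/cos49.1° = 2.596 m; N'_6 = 36·cos49.1° = 23.6; c'Δl = 23.37; W sinα = 27.2
Σc'Δl = 123.8 kN/m; ΣN' = 499.0 kN/m; ΣW sinα = 228.9 kN/m
Resisting = 123.8 + 499.0·tan34.9° = 123.8 + 348.1 = 472.0 kN/m
FS = 472.0 / 228.9 = 2.062

FS = 2.06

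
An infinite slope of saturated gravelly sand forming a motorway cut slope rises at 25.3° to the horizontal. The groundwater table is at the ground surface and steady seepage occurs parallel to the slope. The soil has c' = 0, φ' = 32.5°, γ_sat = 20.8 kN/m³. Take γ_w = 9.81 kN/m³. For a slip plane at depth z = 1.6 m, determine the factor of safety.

With seepage parallel to the slope and the water table at the surface, the effective normal stress on the slip plane uses the buoyant unit weight γ' = γ_sat − γ_w while the driving shear stress uses γ_sat:
FS = [c' + γ' z cos²β tanφ'] / [γ_sat z sinβ cosβ]
(For c' = 0 this reduces to FS = (γ'/γ_sat)·tanφ'/tanβ.)
γ' = 20.8 − 9.81 = 10.99 kN/m³
Numerator = 0.0 + 10.99·1.6·cos²25.3°·tan32.5° = 0.0 + 10.99·1.6·0.8174·0.6371 = 9.156 kPa
Denominator = 20.8·1.6·sin25.3°·cos25.3° = 20.8·1.6·0.4274·0.9041 = 12.858 kPa
FS = 9.156 / 12.858 = 0.712

FS = 0.71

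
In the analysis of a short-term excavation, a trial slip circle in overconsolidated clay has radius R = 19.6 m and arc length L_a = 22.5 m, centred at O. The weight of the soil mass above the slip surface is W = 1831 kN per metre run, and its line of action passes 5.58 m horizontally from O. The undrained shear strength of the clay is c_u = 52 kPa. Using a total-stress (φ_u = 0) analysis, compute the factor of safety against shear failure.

FS = 2.24

Taking moments about the centre O, the resisting moment is provided by the undrained shear strength acting along the arc:
M_R = c_u·L_a·R = 52·22.50·19.6 = 22932.0 kN·m/m
M_D = W·d = 1831·5.58 = 10217.0 kN·m/m
FS = M_R / M_D = 22932.0 / 10217.0 = 2.244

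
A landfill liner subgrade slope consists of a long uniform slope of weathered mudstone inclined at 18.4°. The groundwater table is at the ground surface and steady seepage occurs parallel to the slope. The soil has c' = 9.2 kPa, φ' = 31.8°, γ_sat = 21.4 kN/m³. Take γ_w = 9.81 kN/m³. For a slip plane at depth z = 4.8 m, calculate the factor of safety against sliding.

With seepage parallel to the slope and the water table at the surface, the effective normal stress on the slip plane uses the buoyant unit weight γ' = γ_sat − γ_w while the driving shear stress uses γ_sat:
FS = [c' + γ' z cos²β tanφ'] / [γ_sat z sinβ cosβ]
γ' = 21.4 − 9.81 = 11.59 kN/m³
Numerator = 9.2 + 11.59·4.8·cos²18.4°·tan31.8° = 9.2 + 11.59·4.8·0.9004·0.6200 = 40.257 kPa
Denominator = 21.4·4.8·sin18.4°·cos18.4° = 21.4·4.8·0.3156·0.9489 = 30.766 kPa
FS = 40.257 / 30.766 = 1.308

FS = 1.31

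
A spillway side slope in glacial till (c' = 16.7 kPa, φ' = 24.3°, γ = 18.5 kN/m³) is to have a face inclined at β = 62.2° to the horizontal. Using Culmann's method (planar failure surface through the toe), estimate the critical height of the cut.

Culmann's analysis gives the critical failure plane at α_cr = (β + φ')/2 = (62.2 + 24.3)/2 = 43.2°, and the critical height
H_c = (4c'/γ) · sinβ cosφ' / [1 − cos(β − φ')]
    = (4·16.7/18.5) · sin62.2°·cos24.3° / [1 − cos(37.9°)]
    = 3.611 · 0.8846·0.9114 / [1 − 0.7891]
    = 3.611 · 0.8062 / 0.2109
    = 13.80 m

H_c = 13.80 m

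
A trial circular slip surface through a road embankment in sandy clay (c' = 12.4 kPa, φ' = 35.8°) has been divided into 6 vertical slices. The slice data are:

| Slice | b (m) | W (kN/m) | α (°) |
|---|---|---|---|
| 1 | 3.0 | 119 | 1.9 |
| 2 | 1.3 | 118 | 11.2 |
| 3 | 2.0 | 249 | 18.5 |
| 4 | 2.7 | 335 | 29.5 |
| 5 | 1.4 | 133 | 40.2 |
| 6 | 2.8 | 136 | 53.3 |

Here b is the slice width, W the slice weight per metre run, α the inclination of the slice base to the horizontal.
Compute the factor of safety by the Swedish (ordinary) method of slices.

Ordinary method of slices: FS = Σ[c'·Δl_i + (W_i cosα_i)·tanφ'] / Σ W_i sinα_i, with Δl_i = b_i / cosα_i.
Slice 1: Δl = 3.0/cos1.9° = 3.002 m; N'_1 = 119·cos1.9° = 118.9; c'Δl = 37.22; W sinα = 3.9
Slice 2: Δl = 1.3/cos11.2° = 1.325 m; N'_2 = 118·cos11.2° = 115.8; c'Δl = 16.43; W sinα = 22.9
Slice 3: Δl = 2.0/cos18.5° = 2.109 m; N'_3 = 249·cos18.5° = 236.1; c'Δl = 26.15; W sinα = 79.0
Slice 4: Δl = 2.7/cos29.5° = 3.102 m; N'_4 = 335·cos29.5° = 291.6; c'Δl = 38.47; W sinα = 165.0
Slice 5: Δl = 1.4/cos40.2° = 1.833 m; N'_5 = 133·cos40.2° = 101.6; c'Δl = 22.73; W sinα = 85.8
Slice 6: Δl = 2.8/cos53.3° = 4.685 m; N'_6 = 136·cos53.3° = 81.3; c'Δl = 58.10; W sinα = 109.0
Σc'Δl = 199.1 kN/m; ΣN' = 945.3 kN/m; ΣW sinα = 465.7 kN/m
Resisting = 199.1 + 945.3·tan35.8° = 199.1 + 681.7 = 880.8 kN/m
FS = 880.8 / 465.7 = 1.891

FS = 1.89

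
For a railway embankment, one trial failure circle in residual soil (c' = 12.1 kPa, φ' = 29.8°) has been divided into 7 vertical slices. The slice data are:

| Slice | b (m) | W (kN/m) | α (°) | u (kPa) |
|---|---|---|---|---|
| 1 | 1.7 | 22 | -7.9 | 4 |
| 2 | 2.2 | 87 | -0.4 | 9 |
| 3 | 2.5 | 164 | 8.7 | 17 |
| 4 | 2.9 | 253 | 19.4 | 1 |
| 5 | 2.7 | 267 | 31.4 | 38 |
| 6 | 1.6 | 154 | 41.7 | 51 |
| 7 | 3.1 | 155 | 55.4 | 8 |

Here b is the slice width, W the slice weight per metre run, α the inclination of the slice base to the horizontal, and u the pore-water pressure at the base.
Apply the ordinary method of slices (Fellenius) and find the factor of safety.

Ordinary method of slices: FS = Σ[c'·Δl_i + (W_i cosα_i − u_i·Δl_i)·tanφ'] / Σ W_i sinα_i, with Δl_i = b_i / cosα_i.
Slice 1: Δl = 1.7/cos(-7.9°) = 1.716 m; N'_1 = 22·cos(-7.9°) − 4·1.716 = 14.9; c'Δl = 20.77; W sinα = -3.0
Slice 2: Δl = 2.2/cos(-0.4°) = 2.200 m; N'_2 = 87·cos(-0.4°) − 9·2.200 = 67.2; c'Δl = 26.62; W sinα = -0.6
Slice 3: Δl = 2.5/cos8.7° = 2.529 m; N'_3 = 164·cos8.7° − 17·2.529 = 119.1; c'Δl = 30.60; W sinα = 24.8
Slice 4: Δl = 2.9/cos19.4° = 3.075 m; N'_4 = 253·cos19.4° − 1·3.075 = 235.6; c'Δl = 37.20; W sinα = 84.0
Slice 5: Δl = 2.7/cos31.4° = 3.163 m; N'_5 = 267·cos31.4° − 38·3.163 = 107.7; c'Δl = 38.28; W sinα = 139.1
Slice 6: Δl = 1.6/cos41.7° = 2.143 m; N'_6 = 154·cos41.7° − 51·2.143 = 5.7; c'Δl = 25.93; W sinα = 102.4
Slice 7: Δl = 3.1/cos55.4° = 5.459 m; N'_7 = 155·cos55.4° − 8·5.459 = 44.3; c'Δl = 66.06; W sinα = 127.6
Σc'Δl = 245.5 kN/m; ΣN' = 594.5 kN/m; ΣW sinα = 474.4 kN/m
Resisting = 245.5 + 594.5·tan29.8° = 245.5 + 340.5 = 585.9 kN/m
FS = 585.9 / 474.4 = 1.235

FS = 1.24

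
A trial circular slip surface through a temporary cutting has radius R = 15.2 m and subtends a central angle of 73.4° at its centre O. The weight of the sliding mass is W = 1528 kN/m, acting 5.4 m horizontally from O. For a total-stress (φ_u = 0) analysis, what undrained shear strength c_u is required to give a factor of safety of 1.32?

c_u = 36.8 kPa

FS = c_u·L_a·R / (W·d), so c_u = FS·W·d / (L_a·R).
Arc length L_a = R·θ = 15.2·(73.4°·π/180) = 15.2·1.2811 = 19.47 m
c_u = 1.32·1528·5.4 / (19.47·15.2) = 10891.6 / 295.98 = 36.80 kPa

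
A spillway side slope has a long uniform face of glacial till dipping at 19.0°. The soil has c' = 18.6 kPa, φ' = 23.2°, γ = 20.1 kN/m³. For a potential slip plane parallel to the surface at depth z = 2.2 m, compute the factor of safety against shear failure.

For an infinite slope with a slip plane parallel to the surface (no pore pressure): FS = [c' + γz cos²β tanφ'] / [γz sinβ cosβ].
γz = 20.1·2.2 = 44.22 kN/m²
Numerator = 18.6 + 44.22·cos²19.0°·tan23.2° = 18.6 + 44.22·0.8940·0.4286 = 35.544 kPa
Denominator = 44.22·sin19.0°·cos19.0° = 44.22·0.3256·0.9455 = 13.612 kPa
FS = 35.544 / 13.612 = 2.611

FS = 2.61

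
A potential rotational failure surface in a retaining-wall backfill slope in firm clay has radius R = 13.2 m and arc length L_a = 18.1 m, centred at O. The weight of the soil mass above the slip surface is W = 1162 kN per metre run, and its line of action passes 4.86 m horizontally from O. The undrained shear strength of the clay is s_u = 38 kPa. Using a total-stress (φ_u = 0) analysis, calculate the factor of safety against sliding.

Taking moments about the centre O, the resisting moment is provided by the undrained shear strength acting along the arc:
M_R = s_u·L_a·R = 38·18.10·13.2 = 9079.0 kN·m/m
M_D = W·d = 1162·4.86 = 5647.3 kN·m/m
FS = M_R / M_D = 9079.0 / 5647.3 = 1.608

FS = 1.61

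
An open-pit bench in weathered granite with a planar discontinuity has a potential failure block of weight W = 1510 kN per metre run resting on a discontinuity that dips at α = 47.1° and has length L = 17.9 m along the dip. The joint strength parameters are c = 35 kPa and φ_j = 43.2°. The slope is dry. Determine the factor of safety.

FS = 1.44

Resolving the block weight along and normal to the plane and applying the Mohr–Coulomb strength on the joint:
N' = W cosα = 1510·cos47.1° = 1027.9 kN/m
Driving force T = W sinα = 1510·sin47.1° = 1106.1 kN/m
Resisting force R = c·L + N'·tanφ_j = 35·17.9 + 1027.9·tan43.2° = 626.5 + 965.3 = 1591.8 kN/m
FS = R / T = 1591.8 / 1106.1 = 1.439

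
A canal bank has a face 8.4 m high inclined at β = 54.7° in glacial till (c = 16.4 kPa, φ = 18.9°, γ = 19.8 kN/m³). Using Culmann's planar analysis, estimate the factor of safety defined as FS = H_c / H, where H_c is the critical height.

H_c = (4c/γ) · sinβ cosφ / [1 − cos(β − φ)]
    = (4·16.4/19.8) · sin54.7°·cos18.9° / [1 − cos35.8°]
    = 3.313 · 0.7721 / 0.1889 = 13.54 m
FS = H_c / H = 13.54 / 8.4 = 1.612

FS = 1.61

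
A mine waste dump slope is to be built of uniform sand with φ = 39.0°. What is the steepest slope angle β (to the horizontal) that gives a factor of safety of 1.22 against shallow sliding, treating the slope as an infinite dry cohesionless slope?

For an infinite dry cohesionless slope FS = tanφ/tanβ, so tanβ = tanφ / FS.
tanβ = tan39.0° / 1.22 = 0.8098 / 1.22 = 0.6638
β = arctan(0.6638) = 33.57°

β = 33.6°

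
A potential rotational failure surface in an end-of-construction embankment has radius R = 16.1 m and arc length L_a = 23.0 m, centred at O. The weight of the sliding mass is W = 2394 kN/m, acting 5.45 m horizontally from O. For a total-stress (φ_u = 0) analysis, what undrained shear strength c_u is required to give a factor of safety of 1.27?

c_u = 44.7 kPa

FS = c_u·L_a·R / (W·d), so c_u = FS·W·d / (L_a·R).
c_u = 1.27·2394·5.45 / (23.00·16.1) = 16570.1 / 370.30 = 44.75 kPa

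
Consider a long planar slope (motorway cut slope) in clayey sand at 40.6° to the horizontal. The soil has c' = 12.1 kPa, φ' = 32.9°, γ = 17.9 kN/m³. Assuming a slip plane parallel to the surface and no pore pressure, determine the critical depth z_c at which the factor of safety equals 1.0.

Setting FS = 1.00 in FS = [c' + γz cos²β tanφ'] / [γz sinβ cosβ] and solving for z:
z = c' / [γ cosβ (FS·sinβ − cosβ·tanφ')]
  = 12.1 / [17.9·cos40.6°·(1.00·sin40.6° − cos40.6°·tan32.9°)]
  = 12.1 / [17.9·0.7593·(1.00·0.6508 − 0.7593·0.6469)]
  = 12.1 / 2.1688 = 5.579 m

z_c = 5.58 m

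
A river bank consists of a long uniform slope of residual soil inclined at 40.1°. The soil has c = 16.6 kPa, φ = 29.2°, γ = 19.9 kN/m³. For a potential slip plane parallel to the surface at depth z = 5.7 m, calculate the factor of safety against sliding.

FS = 0.96

For an infinite slope with a slip plane parallel to the surface (no pore pressure): FS = [c + γz cos²β tanφ] / [γz sinβ cosβ].
γz = 19.9·5.7 = 113.43 kN/m²
Numerator = 16.6 + 113.43·cos²40.1°·tan29.2° = 16.6 + 113.43·0.5851·0.5589 = 53.692 kPa
Denominator = 113.43·sin40.1°·cos40.1° = 113.43·0.6441·0.7649 = 55.887 kPa
FS = 53.692 / 55.887 = 0.961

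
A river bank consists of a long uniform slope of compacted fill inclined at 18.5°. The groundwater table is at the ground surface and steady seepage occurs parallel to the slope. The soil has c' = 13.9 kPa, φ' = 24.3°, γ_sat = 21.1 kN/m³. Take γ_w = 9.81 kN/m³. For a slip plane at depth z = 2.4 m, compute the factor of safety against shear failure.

FS = 1.63

With seepage parallel to the slope and the water table at the surface, the effective normal stress on the slip plane uses the buoyant unit weight γ' = γ_sat − γ_w while the driving shear stress uses γ_sat:
FS = [c' + γ' z cos²β tanφ'] / [γ_sat z sinβ cosβ]
γ' = 21.1 − 9.81 = 11.29 kN/m³
Numerator = 13.9 + 11.29·2.4·cos²18.5°·tan24.3° = 13.9 + 11.29·2.4·0.8993·0.4515 = 24.903 kPa
Denominator = 21.1·2.4·sin18.5°·cos18.5° = 21.1·2.4·0.3173·0.9483 = 15.238 kPa
FS = 24.903 / 15.238 = 1.634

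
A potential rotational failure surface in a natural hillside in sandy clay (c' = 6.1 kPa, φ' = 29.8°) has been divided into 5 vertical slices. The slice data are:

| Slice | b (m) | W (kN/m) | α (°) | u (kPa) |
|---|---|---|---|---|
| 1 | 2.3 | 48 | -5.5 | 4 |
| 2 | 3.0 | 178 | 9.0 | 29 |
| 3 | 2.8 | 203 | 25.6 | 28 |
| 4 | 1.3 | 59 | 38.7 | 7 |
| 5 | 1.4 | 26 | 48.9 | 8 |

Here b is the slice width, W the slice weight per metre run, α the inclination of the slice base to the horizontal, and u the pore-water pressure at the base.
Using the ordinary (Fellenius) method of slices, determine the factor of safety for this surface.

Ordinary method of slices: FS = Σ[c'·Δl_i + (W_i cosα_i − u_i·Δl_i)·tanφ'] / Σ W_i sinα_i, with Δl_i = b_i / cosα_i.
Slice 1: Δl = 2.3/cos(-5.5°) = 2.311 m; N'_1 = 48·cos(-5.5°) − 4·2.311 = 38.5; c'Δl = 14.09; W sinα = -4.6
Slice 2: Δl = 3.0/cos9.0° = 3.037 m; N'_2 = 178·cos9.0° − 29·3.037 = 87.7; c'Δl = 18.53; W sinα = 27.8
Slice 3: Δl = 2.8/cos25.6° = 3.105 m; N'_3 = 203·cos25.6° − 28·3.105 = 96.1; c'Δl = 18.94; W sinα = 87.7
Slice 4: Δl = 1.3/cos38.7° = 1.666 m; N'_4 = 59·cos38.7° − 7·1.666 = 34.4; c'Δl = 10.16; W sinα = 36.9
Slice 5: Δl = 1.4/cos48.9° = 2.130 m; N'_5 = 26·cos48.9° − 8·2.130 = 0.1; c'Δl = 12.99; W sinα = 19.6
Σc'Δl = 74.7 kN/m; ΣN' = 256.8 kN/m; ΣW sinα = 167.4 kN/m
Resisting = 74.7 + 256.8·tan29.8° = 74.7 + 147.1 = 221.8 kN/m
FS = 221.8 / 167.4 = 1.325

FS = 1.32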